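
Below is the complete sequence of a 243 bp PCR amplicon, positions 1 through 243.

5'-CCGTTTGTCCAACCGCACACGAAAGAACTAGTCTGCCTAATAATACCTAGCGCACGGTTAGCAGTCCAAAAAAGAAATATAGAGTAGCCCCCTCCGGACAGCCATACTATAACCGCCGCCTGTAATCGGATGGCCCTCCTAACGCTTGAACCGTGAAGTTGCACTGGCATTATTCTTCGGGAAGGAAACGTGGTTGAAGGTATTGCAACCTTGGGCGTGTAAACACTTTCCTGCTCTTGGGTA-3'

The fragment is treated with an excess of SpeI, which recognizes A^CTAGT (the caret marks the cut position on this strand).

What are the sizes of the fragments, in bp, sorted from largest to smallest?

The SpeI site (ACTAGT) starts at position 27.
SpeI cuts after the first base of each site, so after position 27.
Linear molecule, 1 cut → 2 fragments:
  1–27 → 27 bp
  28–243 → 216 bp
Sorted largest to smallest: 216, 27 bp.

216, 27 bp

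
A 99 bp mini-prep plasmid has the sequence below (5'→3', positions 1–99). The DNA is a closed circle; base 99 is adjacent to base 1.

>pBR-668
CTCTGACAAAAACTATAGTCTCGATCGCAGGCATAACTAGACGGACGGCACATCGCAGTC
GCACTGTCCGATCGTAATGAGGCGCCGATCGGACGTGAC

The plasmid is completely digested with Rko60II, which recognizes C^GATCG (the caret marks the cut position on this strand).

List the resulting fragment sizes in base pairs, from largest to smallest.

47, 35, 17 bp

Rko60II sites (CGATCG) start at positions 22, 69, 86.
Rko60II cuts after the first base of each site, so after positions 22, 69, 86.
Circular molecule, 3 cuts → 3 fragments:
  23–69 → 47 bp
  70–86 → 17 bp
  87–99 then 1–22 → 13 + 22 = 35 bp
Sorted largest to smallest: 47, 35, 17 bp.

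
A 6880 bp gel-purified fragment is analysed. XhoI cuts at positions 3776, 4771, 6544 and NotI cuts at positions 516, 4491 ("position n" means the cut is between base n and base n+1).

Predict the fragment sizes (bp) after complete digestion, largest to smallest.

Combined cut positions (sorted): 516, 3776, 4491, 4771, 6544.
Linear molecule, 5 cuts → 6 fragments:
  516 − 0 = 516 bp
  3776 − 516 = 3260 bp
  4491 − 3776 = 715 bp
  4771 − 4491 = 280 bp
  6544 − 4771 = 1773 bp
  6880 − 6544 = 336 bp
Sorted largest to smallest: 3260, 1773, 715, 516, 336, 280 bp.

3260, 1773, 715, 516, 336, 280 bp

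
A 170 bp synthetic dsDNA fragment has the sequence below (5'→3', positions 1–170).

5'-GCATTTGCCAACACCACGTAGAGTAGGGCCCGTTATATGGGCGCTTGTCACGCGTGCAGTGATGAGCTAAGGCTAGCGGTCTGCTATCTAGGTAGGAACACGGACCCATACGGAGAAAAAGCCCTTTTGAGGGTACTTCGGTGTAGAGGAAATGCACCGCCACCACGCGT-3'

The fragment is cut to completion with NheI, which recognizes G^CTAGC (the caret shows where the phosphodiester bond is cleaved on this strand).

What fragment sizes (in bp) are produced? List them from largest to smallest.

98, 72 bp

The NheI site (GCTAGC) starts at position 72.
NheI cuts after the first base of each site, so after position 72.
Linear molecule, 1 cut → 2 fragments:
  1–72 → 72 bp
  73–170 → 98 bp
Sorted largest to smallest: 98, 72 bp.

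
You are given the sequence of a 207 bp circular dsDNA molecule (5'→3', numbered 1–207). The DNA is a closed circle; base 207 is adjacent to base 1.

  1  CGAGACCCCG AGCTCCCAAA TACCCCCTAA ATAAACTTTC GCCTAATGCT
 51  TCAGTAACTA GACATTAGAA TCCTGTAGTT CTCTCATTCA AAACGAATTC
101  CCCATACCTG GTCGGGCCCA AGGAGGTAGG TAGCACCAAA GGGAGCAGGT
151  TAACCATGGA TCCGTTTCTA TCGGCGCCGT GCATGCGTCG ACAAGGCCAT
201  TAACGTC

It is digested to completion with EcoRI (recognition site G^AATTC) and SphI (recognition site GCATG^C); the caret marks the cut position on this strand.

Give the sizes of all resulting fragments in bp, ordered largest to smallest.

The EcoRI site (GAATTC) starts at position 95.
EcoRI cuts after the first base of each site, so after position 95.
The SphI site (GCATGC) starts at position 181.
SphI cuts after base 5 of each site (before the last base), so after position 185.
Combined cut positions: 95, 185.
Circular molecule, 2 cuts → 2 fragments:
  96–185 → 90 bp
  186–207 then 1–95 → 22 + 95 = 117 bp
Sorted largest to smallest: 117, 90 bp.

117, 90 bp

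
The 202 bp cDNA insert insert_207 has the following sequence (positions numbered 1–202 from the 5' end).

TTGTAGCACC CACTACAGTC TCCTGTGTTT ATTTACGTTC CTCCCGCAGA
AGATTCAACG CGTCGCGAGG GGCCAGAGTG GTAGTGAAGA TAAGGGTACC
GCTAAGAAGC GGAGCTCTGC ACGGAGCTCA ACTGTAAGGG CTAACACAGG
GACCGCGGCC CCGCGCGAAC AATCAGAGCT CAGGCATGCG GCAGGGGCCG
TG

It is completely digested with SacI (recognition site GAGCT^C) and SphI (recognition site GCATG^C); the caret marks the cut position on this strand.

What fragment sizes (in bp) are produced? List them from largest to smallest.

SacI sites (GAGCTC) start at positions 112, 124, 176.
SacI cuts after base 5 of each site (before the last base), so after positions 116, 128, 180.
The SphI site (GCATGC) starts at position 184.
SphI cuts after base 5 of each site (before the last base), so after position 188.
Combined cut positions: 116, 128, 180, 188.
Linear molecule, 4 cuts → 5 fragments:
  1–116 → 116 bp
  117–128 → 12 bp
  129–180 → 52 bp
  181–188 → 8 bp
  189–202 → 14 bp
Sorted largest to smallest: 116, 52, 14, 12, 8 bp.

116, 52, 14, 12, 8 bp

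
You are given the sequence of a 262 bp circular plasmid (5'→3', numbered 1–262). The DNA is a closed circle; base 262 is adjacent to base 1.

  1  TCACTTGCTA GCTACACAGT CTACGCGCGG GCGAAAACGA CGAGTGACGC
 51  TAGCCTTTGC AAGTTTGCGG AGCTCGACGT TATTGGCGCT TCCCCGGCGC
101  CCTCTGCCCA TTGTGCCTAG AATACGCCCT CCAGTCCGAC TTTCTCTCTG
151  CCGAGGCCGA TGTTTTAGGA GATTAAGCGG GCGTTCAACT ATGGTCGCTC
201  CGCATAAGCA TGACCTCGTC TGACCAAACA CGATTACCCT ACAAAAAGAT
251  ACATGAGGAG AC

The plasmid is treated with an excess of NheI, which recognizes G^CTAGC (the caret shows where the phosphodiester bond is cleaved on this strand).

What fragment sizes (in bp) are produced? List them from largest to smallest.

NheI sites (GCTAGC) start at positions 7, 49.
NheI cuts after the first base of each site, so after positions 7, 49.
Circular molecule, 2 cuts → 2 fragments:
  8–49 → 42 bp
  50–262 then 1–7 → 213 + 7 = 220 bp
Sorted largest to smallest: 220, 42 bp.

220, 42 bp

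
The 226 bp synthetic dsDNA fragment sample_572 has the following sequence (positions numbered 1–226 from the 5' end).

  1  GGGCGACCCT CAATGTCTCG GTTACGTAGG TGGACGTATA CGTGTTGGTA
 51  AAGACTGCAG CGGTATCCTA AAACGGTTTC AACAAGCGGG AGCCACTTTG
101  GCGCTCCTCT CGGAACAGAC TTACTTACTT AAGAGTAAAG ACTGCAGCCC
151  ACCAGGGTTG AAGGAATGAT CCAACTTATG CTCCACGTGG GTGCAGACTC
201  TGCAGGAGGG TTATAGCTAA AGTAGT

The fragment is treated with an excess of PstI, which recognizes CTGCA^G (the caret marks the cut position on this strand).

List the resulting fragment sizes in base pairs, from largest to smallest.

PstI sites (CTGCAG) start at positions 55, 142, 200.
PstI cuts after base 5 of each site (before the last base), so after positions 59, 146, 204.
Linear molecule, 3 cuts → 4 fragments:
  1–59 → 59 bp
  60–146 → 87 bp
  147–204 → 58 bp
  205–226 → 22 bp
Sorted largest to smallest: 87, 59, 58, 22 bp.

87, 59, 58, 22 bp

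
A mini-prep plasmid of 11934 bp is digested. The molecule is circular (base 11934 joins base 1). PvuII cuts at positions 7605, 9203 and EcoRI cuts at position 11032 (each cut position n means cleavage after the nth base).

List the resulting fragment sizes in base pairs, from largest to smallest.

8507, 1829, 1598 bp

Combined cut positions (sorted): 7605, 9203, 11032.
Circular molecule, 3 cuts → 3 fragments:
  9203 − 7605 = 1598 bp
  11032 − 9203 = 1829 bp
  wrap: 11934 − 11032 + 7605 = 8507 bp
Sorted largest to smallest: 8507, 1829, 1598 bp.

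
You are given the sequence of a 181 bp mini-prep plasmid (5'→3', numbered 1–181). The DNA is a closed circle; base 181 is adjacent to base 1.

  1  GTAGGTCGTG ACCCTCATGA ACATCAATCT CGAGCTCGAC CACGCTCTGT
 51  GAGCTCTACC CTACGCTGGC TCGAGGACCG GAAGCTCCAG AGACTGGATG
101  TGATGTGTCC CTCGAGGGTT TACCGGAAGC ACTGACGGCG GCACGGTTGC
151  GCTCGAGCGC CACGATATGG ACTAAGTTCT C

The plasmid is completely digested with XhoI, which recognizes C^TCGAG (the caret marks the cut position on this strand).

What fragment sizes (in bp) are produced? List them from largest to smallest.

XhoI sites (CTCGAG) start at positions 29, 70, 111, 152.
XhoI cuts after the first base of each site, so after positions 29, 70, 111, 152.
Circular molecule, 4 cuts → 4 fragments:
  30–70 → 41 bp
  71–111 → 41 bp
  112–152 → 41 bp
  153–181 then 1–29 → 29 + 29 = 58 bp
Sorted largest to smallest: 58, 41, 41, 41 bp.

58, 41, 41, 41 bp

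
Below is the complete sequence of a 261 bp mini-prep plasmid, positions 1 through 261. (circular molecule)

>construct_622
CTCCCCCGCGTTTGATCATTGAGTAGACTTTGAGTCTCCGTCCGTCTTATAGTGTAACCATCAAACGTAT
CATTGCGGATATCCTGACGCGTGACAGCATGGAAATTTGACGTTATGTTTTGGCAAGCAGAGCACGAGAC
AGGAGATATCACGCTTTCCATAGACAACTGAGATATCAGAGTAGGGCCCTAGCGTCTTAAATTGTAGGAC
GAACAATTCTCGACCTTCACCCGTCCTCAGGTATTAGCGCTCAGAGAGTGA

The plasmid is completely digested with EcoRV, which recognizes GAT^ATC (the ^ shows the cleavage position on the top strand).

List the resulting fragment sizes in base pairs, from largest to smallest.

EcoRV sites (GATATC) start at positions 78, 145, 172.
EcoRV cuts after base 3 of each site, so after positions 80, 147, 174.
Circular molecule, 3 cuts → 3 fragments:
  81–147 → 67 bp
  148–174 → 27 bp
  175–261 then 1–80 → 87 + 80 = 167 bp
Sorted largest to smallest: 167, 67, 27 bp.

167, 67, 27 bp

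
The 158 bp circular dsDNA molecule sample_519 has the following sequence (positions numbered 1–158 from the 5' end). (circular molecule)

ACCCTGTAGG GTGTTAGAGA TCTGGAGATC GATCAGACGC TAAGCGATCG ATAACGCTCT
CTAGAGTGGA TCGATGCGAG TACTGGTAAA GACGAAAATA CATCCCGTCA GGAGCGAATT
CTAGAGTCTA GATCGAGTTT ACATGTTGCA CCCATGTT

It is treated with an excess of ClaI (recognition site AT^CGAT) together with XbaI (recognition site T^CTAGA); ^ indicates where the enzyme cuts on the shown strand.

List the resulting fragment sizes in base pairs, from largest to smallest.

ClaI sites (ATCGAT) start at positions 28, 47, 70.
ClaI cuts after base 2 of each site, so after positions 29, 48, 71.
XbaI sites (TCTAGA) start at positions 60, 120, 127.
XbaI cuts after the first base of each site, so after positions 60, 120, 127.
Combined cut positions: 29, 48, 60, 71, 120, 127.
Circular molecule, 6 cuts → 6 fragments:
  30–48 → 19 bp
  49–60 → 12 bp
  61–71 → 11 bp
  72–120 → 49 bp
  121–127 → 7 bp
  128–158 then 1–29 → 31 + 29 = 60 bp
Sorted largest to smallest: 60, 49, 19, 12, 11, 7 bp.

60, 49, 19, 12, 11, 7 bp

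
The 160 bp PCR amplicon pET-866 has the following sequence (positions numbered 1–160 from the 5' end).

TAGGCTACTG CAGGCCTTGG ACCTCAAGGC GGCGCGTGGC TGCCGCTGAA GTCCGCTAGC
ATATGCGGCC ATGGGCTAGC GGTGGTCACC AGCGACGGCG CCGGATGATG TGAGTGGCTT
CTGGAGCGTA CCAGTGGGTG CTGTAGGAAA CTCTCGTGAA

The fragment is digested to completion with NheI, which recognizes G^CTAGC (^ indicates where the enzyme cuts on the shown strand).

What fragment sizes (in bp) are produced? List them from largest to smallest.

85, 55, 20 bp

NheI sites (GCTAGC) start at positions 55, 75.
NheI cuts after the first base of each site, so after positions 55, 75.
Linear molecule, 2 cuts → 3 fragments:
  1–55 → 55 bp
  56–75 → 20 bp
  76–160 → 85 bp
Sorted largest to smallest: 85, 55, 20 bp.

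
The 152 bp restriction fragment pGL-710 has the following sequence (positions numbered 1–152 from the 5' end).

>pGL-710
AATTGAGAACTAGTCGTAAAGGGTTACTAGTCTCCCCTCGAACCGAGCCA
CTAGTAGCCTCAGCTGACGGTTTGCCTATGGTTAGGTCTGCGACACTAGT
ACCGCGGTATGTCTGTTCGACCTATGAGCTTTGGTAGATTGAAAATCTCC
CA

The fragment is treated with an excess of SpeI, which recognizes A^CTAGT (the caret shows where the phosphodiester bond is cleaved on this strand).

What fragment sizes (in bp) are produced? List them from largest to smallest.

SpeI sites (ACTAGT) start at positions 9, 26, 50, 95.
SpeI cuts after the first base of each site, so after positions 9, 26, 50, 95.
Linear molecule, 4 cuts → 5 fragments:
  1–9 → 9 bp
  10–26 → 17 bp
  27–50 → 24 bp
  51–95 → 45 bp
  96–152 → 57 bp
Sorted largest to smallest: 57, 45, 24, 17, 9 bp.

57, 45, 24, 17, 9 bp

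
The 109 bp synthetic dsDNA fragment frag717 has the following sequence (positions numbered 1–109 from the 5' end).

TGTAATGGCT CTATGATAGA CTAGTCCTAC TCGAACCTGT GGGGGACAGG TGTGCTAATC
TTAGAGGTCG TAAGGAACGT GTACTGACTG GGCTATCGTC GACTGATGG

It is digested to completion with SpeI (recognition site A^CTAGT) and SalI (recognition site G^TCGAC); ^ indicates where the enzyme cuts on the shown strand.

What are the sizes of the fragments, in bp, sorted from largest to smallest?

78, 20, 11 bp

The SpeI site (ACTAGT) starts at position 20.
SpeI cuts after the first base of each site, so after position 20.
The SalI site (GTCGAC) starts at position 98.
SalI cuts after the first base of each site, so after position 98.
Combined cut positions: 20, 98.
Linear molecule, 2 cuts → 3 fragments:
  1–20 → 20 bp
  21–98 → 78 bp
  99–109 → 11 bp
Sorted largest to smallest: 78, 20, 11 bp.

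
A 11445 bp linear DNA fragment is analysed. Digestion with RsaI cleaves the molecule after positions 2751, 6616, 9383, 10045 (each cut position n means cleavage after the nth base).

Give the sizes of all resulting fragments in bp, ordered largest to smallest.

3865, 2767, 2751, 1400, 662 bp

Linear molecule, 4 cuts → 5 fragments:
  2751 − 0 = 2751 bp
  6616 − 2751 = 3865 bp
  9383 − 6616 = 2767 bp
  10045 − 9383 = 662 bp
  11445 − 10045 = 1400 bp
Sorted largest to smallest: 3865, 2767, 2751, 1400, 662 bp.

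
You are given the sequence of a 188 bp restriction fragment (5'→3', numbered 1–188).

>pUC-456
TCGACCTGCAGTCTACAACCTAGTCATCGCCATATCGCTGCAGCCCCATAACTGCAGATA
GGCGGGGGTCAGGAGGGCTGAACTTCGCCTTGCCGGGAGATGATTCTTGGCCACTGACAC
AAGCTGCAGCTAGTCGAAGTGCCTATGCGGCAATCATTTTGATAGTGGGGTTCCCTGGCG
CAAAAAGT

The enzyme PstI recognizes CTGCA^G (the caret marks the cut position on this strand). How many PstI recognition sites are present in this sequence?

4

CTGCAG occurs starting at positions 6, 38, 52, 124.
PstI cuts at 4 sites.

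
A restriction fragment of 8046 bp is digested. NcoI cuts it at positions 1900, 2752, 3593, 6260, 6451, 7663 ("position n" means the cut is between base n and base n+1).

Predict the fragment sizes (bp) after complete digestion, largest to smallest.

Linear molecule, 6 cuts → 7 fragments:
  1900 − 0 = 1900 bp
  2752 − 1900 = 852 bp
  3593 − 2752 = 841 bp
  6260 − 3593 = 2667 bp
  6451 − 6260 = 191 bp
  7663 − 6451 = 1212 bp
  8046 − 7663 = 383 bp
Sorted largest to smallest: 2667, 1900, 1212, 852, 841, 383, 191 bp.

2667, 1900, 1212, 852, 841, 383, 191 bp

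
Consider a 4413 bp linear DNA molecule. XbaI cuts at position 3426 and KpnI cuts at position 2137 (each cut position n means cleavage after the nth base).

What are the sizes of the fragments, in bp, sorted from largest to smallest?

2137, 1289, 987 bp

Combined cut positions (sorted): 2137, 3426.
Linear molecule, 2 cuts → 3 fragments:
  2137 − 0 = 2137 bp
  3426 − 2137 = 1289 bp
  4413 − 3426 = 987 bp
Sorted largest to smallest: 2137, 1289, 987 bp.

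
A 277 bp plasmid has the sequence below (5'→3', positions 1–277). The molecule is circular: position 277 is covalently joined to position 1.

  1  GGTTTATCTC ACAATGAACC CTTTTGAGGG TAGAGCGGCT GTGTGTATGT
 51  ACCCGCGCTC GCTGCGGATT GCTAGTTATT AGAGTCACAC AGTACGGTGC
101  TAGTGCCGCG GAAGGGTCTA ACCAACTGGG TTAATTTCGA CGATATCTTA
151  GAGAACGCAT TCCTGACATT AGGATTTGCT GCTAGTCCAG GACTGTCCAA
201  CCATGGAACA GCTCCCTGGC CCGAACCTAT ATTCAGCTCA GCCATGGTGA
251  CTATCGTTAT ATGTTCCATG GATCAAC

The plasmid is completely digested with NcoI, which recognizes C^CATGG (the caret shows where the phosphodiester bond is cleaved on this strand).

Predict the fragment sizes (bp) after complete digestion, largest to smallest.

NcoI sites (CCATGG) start at positions 201, 242, 266.
NcoI cuts after the first base of each site, so after positions 201, 242, 266.
Circular molecule, 3 cuts → 3 fragments:
  202–242 → 41 bp
  243–266 → 24 bp
  267–277 then 1–201 → 11 + 201 = 212 bp
Sorted largest to smallest: 212, 41, 24 bp.

212, 41, 24 bp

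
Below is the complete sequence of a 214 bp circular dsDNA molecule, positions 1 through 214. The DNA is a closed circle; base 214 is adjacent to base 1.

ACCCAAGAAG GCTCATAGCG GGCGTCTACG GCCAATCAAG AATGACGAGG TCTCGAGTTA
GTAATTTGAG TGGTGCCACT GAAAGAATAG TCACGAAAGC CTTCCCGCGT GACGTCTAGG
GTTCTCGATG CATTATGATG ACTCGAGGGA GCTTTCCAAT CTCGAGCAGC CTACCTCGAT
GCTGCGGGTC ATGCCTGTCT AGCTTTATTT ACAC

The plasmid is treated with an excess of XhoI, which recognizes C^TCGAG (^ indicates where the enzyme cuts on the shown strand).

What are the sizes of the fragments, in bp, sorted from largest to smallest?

105, 90, 19 bp

XhoI sites (CTCGAG) start at positions 52, 142, 161.
XhoI cuts after the first base of each site, so after positions 52, 142, 161.
Circular molecule, 3 cuts → 3 fragments:
  53–142 → 90 bp
  143–161 → 19 bp
  162–214 then 1–52 → 53 + 52 = 105 bp
Sorted largest to smallest: 105, 90, 19 bp.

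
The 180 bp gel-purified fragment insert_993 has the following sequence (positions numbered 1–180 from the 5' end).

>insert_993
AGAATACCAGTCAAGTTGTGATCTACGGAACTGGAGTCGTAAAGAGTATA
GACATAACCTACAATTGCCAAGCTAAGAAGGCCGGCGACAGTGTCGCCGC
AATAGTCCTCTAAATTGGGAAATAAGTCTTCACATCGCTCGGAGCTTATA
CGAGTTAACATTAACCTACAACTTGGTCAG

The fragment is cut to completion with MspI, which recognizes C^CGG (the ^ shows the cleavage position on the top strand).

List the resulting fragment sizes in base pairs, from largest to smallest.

98, 82 bp

The MspI site (CCGG) starts at position 82.
MspI cuts after the first base of each site, so after position 82.
Linear molecule, 1 cut → 2 fragments:
  1–82 → 82 bp
  83–180 → 98 bp
Sorted largest to smallest: 98, 82 bp.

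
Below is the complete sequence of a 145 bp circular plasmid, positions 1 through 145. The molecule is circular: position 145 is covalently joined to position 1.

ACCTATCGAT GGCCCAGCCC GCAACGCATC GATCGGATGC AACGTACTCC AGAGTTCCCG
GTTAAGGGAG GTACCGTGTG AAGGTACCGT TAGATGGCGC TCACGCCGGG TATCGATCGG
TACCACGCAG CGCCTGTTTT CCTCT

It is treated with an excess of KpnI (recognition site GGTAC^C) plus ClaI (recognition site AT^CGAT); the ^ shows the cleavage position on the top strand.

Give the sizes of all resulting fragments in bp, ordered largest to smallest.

45, 28, 26, 23, 13, 10 bp

KpnI sites (GGTACC) start at positions 70, 83, 119.
KpnI cuts after base 5 of each site (before the last base), so after positions 74, 87, 123.
ClaI sites (ATCGAT) start at positions 5, 28, 112.
ClaI cuts after base 2 of each site, so after positions 6, 29, 113.
Combined cut positions: 6, 29, 74, 87, 113, 123.
Circular molecule, 6 cuts → 6 fragments:
  7–29 → 23 bp
  30–74 → 45 bp
  75–87 → 13 bp
  88–113 → 26 bp
  114–123 → 10 bp
  124–145 then 1–6 → 22 + 6 = 28 bp
Sorted largest to smallest: 45, 28, 26, 23, 13, 10 bp.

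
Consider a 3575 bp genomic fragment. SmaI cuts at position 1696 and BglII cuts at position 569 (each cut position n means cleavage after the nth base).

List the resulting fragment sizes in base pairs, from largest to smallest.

Combined cut positions (sorted): 569, 1696.
Linear molecule, 2 cuts → 3 fragments:
  569 − 0 = 569 bp
  1696 − 569 = 1127 bp
  3575 − 1696 = 1879 bp
Sorted largest to smallest: 1879, 1127, 569 bp.

1879, 1127, 569 bp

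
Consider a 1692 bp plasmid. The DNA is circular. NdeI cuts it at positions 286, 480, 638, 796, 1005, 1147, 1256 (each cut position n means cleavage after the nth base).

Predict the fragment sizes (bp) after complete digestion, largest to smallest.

722, 209, 194, 158, 158, 142, 109 bp

Circular molecule, 7 cuts → 7 fragments:
  480 − 286 = 194 bp
  638 − 480 = 158 bp
  796 − 638 = 158 bp
  1005 − 796 = 209 bp
  1147 − 1005 = 142 bp
  1256 − 1147 = 109 bp
  wrap: 1692 − 1256 + 286 = 722 bp
Sorted largest to smallest: 722, 209, 194, 158, 158, 142, 109 bp.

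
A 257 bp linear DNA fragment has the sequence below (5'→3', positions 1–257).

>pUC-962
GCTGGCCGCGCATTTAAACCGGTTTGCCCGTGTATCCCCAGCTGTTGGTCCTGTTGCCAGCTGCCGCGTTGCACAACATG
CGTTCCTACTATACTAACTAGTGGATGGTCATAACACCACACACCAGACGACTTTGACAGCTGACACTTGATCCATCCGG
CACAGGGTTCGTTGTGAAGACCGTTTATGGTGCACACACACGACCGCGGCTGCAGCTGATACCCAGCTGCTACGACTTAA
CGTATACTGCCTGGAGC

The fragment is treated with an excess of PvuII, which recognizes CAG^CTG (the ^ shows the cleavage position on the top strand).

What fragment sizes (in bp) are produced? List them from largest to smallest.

80, 75, 41, 31, 19, 11 bp

PvuII sites (CAGCTG) start at positions 39, 58, 138, 213, 224.
PvuII cuts after base 3 of each site, so after positions 41, 60, 140, 215, 226.
Linear molecule, 5 cuts → 6 fragments:
  1–41 → 41 bp
  42–60 → 19 bp
  61–140 → 80 bp
  141–215 → 75 bp
  216–226 → 11 bp
  227–257 → 31 bp
Sorted largest to smallest: 80, 75, 41, 31, 19, 11 bp.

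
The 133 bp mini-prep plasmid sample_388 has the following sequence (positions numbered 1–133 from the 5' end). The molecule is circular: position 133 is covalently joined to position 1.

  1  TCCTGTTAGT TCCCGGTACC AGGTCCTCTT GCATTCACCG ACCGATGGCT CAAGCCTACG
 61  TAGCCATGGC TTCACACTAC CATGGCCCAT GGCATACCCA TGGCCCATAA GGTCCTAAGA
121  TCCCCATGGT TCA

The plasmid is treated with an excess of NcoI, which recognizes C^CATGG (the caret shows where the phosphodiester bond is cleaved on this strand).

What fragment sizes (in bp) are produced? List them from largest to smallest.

73, 26, 16, 11, 7 bp

NcoI sites (CCATGG) start at positions 64, 80, 87, 98, 124.
NcoI cuts after the first base of each site, so after positions 64, 80, 87, 98, 124.
Circular molecule, 5 cuts → 5 fragments:
  65–80 → 16 bp
  81–87 → 7 bp
  88–98 → 11 bp
  99–124 → 26 bp
  125–133 then 1–64 → 9 + 64 = 73 bp
Sorted largest to smallest: 73, 26, 16, 11, 7 bp.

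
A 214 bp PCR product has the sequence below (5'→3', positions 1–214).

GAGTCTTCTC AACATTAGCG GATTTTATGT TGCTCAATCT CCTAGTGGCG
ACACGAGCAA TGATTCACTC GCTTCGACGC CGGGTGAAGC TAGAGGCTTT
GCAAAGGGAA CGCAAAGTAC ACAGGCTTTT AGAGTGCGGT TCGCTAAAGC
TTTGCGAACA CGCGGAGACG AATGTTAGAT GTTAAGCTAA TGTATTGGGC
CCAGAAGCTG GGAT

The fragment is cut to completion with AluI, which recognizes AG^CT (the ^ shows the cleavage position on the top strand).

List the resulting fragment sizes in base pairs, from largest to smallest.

89, 60, 37, 21, 7 bp

AluI sites (AGCT) start at positions 88, 148, 185, 206.
AluI cuts after base 2 of each site, so after positions 89, 149, 186, 207.
Linear molecule, 4 cuts → 5 fragments:
  1–89 → 89 bp
  90–149 → 60 bp
  150–186 → 37 bp
  187–207 → 21 bp
  208–214 → 7 bp
Sorted largest to smallest: 89, 60, 37, 21, 7 bp.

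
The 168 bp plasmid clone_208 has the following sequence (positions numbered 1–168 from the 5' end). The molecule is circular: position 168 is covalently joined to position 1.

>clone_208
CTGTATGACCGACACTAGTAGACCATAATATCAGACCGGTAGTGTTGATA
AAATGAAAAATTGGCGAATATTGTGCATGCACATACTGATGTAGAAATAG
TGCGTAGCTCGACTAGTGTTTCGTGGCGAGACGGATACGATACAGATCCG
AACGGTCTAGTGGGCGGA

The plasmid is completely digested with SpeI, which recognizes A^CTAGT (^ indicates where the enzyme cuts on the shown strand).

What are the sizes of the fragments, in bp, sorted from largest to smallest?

SpeI sites (ACTAGT) start at positions 14, 112.
SpeI cuts after the first base of each site, so after positions 14, 112.
Circular molecule, 2 cuts → 2 fragments:
  15–112 → 98 bp
  113–168 then 1–14 → 56 + 14 = 70 bp
Sorted largest to smallest: 98, 70 bp.

98, 70 bp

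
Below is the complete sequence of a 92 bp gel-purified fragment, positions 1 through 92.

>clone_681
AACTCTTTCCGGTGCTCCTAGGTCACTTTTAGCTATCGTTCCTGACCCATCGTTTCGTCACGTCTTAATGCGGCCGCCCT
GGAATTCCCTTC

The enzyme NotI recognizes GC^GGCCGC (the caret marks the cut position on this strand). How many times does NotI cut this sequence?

1

GCGGCCGC occurs starting at position 70.
NotI cuts at 1 site.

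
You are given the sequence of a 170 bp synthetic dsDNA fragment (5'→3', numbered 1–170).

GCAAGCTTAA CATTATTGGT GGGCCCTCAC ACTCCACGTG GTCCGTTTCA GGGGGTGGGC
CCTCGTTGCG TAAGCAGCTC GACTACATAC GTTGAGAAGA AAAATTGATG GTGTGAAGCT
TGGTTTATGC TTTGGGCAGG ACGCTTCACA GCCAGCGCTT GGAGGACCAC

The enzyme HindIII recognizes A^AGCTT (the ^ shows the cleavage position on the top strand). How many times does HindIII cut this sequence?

AAGCTT occurs starting at positions 3, 116.
HindIII cuts at 2 sites.

2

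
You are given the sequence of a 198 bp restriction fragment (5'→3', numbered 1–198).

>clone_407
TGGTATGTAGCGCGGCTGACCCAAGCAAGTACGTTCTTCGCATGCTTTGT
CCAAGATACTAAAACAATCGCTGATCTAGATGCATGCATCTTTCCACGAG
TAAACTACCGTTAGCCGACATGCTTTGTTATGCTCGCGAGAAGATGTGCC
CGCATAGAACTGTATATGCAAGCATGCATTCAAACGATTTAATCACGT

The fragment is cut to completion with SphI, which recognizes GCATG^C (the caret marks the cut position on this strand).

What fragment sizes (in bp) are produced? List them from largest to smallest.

SphI sites (GCATGC) start at positions 40, 82, 172.
SphI cuts after base 5 of each site (before the last base), so after positions 44, 86, 176.
Linear molecule, 3 cuts → 4 fragments:
  1–44 → 44 bp
  45–86 → 42 bp
  87–176 → 90 bp
  177–198 → 22 bp
Sorted largest to smallest: 90, 44, 42, 22 bp.

90, 44, 42, 22 bp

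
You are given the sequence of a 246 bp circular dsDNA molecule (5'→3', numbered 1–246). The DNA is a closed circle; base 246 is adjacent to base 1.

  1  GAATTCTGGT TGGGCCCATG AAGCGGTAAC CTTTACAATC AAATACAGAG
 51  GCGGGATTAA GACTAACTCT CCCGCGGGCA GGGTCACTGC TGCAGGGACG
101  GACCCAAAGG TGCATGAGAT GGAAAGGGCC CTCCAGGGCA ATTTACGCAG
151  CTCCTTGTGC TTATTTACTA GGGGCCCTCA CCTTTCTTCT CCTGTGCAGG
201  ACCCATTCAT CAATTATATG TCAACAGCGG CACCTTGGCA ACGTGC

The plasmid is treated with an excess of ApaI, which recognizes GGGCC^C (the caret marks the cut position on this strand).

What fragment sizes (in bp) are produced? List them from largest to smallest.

114, 86, 46 bp

ApaI sites (GGGCCC) start at positions 12, 126, 172.
ApaI cuts after base 5 of each site (before the last base), so after positions 16, 130, 176.
Circular molecule, 3 cuts → 3 fragments:
  17–130 → 114 bp
  131–176 → 46 bp
  177–246 then 1–16 → 70 + 16 = 86 bp
Sorted largest to smallest: 114, 86, 46 bp.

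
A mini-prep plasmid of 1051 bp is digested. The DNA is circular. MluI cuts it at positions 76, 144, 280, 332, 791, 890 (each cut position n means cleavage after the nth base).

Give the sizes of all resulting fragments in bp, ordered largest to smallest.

459, 237, 136, 99, 68, 52 bp

Circular molecule, 6 cuts → 6 fragments:
  144 − 76 = 68 bp
  280 − 144 = 136 bp
  332 − 280 = 52 bp
  791 − 332 = 459 bp
  890 − 791 = 99 bp
  wrap: 1051 − 890 + 76 = 237 bp
Sorted largest to smallest: 459, 237, 136, 99, 68, 52 bp.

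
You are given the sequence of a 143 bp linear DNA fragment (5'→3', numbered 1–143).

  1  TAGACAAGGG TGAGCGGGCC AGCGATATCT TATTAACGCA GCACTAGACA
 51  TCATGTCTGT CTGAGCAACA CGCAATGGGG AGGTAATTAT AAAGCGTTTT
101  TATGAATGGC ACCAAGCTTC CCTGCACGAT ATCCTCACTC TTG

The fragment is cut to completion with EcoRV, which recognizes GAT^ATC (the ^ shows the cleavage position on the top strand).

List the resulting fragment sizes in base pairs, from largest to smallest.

104, 26, 13 bp

EcoRV sites (GATATC) start at positions 24, 128.
EcoRV cuts after base 3 of each site, so after positions 26, 130.
Linear molecule, 2 cuts → 3 fragments:
  1–26 → 26 bp
  27–130 → 104 bp
  131–143 → 13 bp
Sorted largest to smallest: 104, 26, 13 bp.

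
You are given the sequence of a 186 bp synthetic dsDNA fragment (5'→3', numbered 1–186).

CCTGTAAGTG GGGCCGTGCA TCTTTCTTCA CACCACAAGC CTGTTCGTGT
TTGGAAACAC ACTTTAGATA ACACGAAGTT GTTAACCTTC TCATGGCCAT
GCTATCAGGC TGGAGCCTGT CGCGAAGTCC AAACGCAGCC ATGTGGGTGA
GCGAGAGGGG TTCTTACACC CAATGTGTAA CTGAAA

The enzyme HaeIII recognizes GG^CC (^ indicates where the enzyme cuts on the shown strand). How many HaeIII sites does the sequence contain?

GGCC occurs starting at positions 12, 95.
HaeIII cuts at 2 sites.

2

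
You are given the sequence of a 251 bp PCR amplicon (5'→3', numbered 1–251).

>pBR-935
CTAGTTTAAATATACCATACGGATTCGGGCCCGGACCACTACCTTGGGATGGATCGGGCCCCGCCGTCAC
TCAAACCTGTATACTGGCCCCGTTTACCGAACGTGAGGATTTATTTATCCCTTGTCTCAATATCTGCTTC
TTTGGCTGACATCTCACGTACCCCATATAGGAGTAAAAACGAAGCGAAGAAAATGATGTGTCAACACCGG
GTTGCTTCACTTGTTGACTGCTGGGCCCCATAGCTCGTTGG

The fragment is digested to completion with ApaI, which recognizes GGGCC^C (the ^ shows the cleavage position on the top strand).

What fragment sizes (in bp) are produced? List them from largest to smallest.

ApaI sites (GGGCCC) start at positions 27, 56, 233.
ApaI cuts after base 5 of each site (before the last base), so after positions 31, 60, 237.
Linear molecule, 3 cuts → 4 fragments:
  1–31 → 31 bp
  32–60 → 29 bp
  61–237 → 177 bp
  238–251 → 14 bp
Sorted largest to smallest: 177, 31, 29, 14 bp.

177, 31, 29, 14 bp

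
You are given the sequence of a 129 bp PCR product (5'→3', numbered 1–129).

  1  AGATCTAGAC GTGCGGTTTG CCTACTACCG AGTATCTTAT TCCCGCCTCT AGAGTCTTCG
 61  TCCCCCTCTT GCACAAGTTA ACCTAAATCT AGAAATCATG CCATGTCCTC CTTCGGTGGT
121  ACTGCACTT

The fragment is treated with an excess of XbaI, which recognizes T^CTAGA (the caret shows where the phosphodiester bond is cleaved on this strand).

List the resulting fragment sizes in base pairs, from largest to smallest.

XbaI sites (TCTAGA) start at positions 4, 48, 88.
XbaI cuts after the first base of each site, so after positions 4, 48, 88.
Linear molecule, 3 cuts → 4 fragments:
  1–4 → 4 bp
  5–48 → 44 bp
  49–88 → 40 bp
  89–129 → 41 bp
Sorted largest to smallest: 44, 41, 40, 4 bp.

44, 41, 40, 4 bp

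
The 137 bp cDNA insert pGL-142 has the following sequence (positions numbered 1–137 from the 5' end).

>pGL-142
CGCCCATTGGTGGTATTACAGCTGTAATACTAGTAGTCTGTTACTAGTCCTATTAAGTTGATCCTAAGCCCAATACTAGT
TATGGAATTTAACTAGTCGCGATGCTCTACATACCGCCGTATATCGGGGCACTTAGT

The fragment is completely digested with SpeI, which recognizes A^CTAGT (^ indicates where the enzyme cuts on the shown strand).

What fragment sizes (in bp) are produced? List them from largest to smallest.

SpeI sites (ACTAGT) start at positions 29, 43, 75, 92.
SpeI cuts after the first base of each site, so after positions 29, 43, 75, 92.
Linear molecule, 4 cuts → 5 fragments:
  1–29 → 29 bp
  30–43 → 14 bp
  44–75 → 32 bp
  76–92 → 17 bp
  93–137 → 45 bp
Sorted largest to smallest: 45, 32, 29, 17, 14 bp.

45, 32, 29, 17, 14 bp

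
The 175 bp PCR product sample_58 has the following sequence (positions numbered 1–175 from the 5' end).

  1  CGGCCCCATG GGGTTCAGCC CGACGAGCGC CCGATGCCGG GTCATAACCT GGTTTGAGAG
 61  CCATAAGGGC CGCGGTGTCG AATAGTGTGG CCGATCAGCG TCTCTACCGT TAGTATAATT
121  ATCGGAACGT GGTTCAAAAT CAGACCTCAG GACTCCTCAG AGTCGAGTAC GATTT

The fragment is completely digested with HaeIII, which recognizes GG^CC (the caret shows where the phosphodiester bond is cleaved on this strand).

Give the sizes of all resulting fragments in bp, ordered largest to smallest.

85, 66, 21, 3 bp

HaeIII sites (GGCC) start at positions 2, 68, 89.
HaeIII cuts after base 2 of each site, so after positions 3, 69, 90.
Linear molecule, 3 cuts → 4 fragments:
  1–3 → 3 bp
  4–69 → 66 bp
  70–90 → 21 bp
  91–175 → 85 bp
Sorted largest to smallest: 85, 66, 21, 3 bp.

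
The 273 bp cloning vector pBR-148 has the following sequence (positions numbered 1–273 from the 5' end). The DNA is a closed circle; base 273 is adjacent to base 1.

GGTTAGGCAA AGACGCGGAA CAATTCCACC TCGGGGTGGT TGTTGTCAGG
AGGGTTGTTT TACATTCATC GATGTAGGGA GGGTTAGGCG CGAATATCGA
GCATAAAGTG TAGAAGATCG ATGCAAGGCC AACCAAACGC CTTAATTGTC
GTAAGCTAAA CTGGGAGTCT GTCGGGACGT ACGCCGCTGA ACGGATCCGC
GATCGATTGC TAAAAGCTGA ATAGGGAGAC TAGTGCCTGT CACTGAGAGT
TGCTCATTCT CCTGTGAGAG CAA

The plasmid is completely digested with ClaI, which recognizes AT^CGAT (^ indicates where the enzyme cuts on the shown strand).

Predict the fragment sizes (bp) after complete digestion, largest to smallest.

139, 85, 49 bp

ClaI sites (ATCGAT) start at positions 68, 117, 202.
ClaI cuts after base 2 of each site, so after positions 69, 118, 203.
Circular molecule, 3 cuts → 3 fragments:
  70–118 → 49 bp
  119–203 → 85 bp
  204–273 then 1–69 → 70 + 69 = 139 bp
Sorted largest to smallest: 139, 85, 49 bp.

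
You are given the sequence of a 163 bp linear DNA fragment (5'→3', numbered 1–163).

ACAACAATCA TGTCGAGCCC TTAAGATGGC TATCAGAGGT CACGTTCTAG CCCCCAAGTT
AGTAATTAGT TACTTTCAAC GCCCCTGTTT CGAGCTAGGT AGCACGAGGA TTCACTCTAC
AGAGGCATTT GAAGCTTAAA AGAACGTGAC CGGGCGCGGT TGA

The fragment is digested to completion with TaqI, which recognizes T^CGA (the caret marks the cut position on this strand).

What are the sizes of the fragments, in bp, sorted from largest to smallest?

TaqI sites (TCGA) start at positions 13, 90.
TaqI cuts after the first base of each site, so after positions 13, 90.
Linear molecule, 2 cuts → 3 fragments:
  1–13 → 13 bp
  14–90 → 77 bp
  91–163 → 73 bp
Sorted largest to smallest: 77, 73, 13 bp.

77, 73, 13 bp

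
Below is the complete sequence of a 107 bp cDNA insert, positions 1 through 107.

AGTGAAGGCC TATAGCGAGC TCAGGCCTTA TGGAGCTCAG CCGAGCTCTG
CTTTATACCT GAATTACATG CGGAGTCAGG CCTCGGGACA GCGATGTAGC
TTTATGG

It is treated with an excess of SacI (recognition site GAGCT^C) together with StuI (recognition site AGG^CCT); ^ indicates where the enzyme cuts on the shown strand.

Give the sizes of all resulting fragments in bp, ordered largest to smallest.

33, 27, 13, 12, 10, 8, 4 bp

SacI sites (GAGCTC) start at positions 17, 33, 43.
SacI cuts after base 5 of each site (before the last base), so after positions 21, 37, 47.
StuI sites (AGGCCT) start at positions 6, 23, 78.
StuI cuts after base 3 of each site, so after positions 8, 25, 80.
Combined cut positions: 8, 21, 25, 37, 47, 80.
Linear molecule, 6 cuts → 7 fragments:
  1–8 → 8 bp
  9–21 → 13 bp
  22–25 → 4 bp
  26–37 → 12 bp
  38–47 → 10 bp
  48–80 → 33 bp
  81–107 → 27 bp
Sorted largest to smallest: 33, 27, 13, 12, 10, 8, 4 bp.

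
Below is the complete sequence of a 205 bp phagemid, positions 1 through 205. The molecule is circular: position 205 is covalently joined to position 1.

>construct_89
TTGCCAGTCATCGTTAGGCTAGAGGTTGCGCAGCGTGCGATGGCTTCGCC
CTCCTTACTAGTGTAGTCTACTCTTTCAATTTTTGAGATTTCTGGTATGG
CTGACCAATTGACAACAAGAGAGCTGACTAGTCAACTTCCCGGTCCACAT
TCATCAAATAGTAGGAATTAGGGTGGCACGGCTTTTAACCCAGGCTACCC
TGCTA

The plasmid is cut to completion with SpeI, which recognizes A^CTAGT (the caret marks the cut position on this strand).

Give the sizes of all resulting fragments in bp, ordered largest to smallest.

SpeI sites (ACTAGT) start at positions 57, 127.
SpeI cuts after the first base of each site, so after positions 57, 127.
Circular molecule, 2 cuts → 2 fragments:
  58–127 → 70 bp
  128–205 then 1–57 → 78 + 57 = 135 bp
Sorted largest to smallest: 135, 70 bp.

135, 70 bp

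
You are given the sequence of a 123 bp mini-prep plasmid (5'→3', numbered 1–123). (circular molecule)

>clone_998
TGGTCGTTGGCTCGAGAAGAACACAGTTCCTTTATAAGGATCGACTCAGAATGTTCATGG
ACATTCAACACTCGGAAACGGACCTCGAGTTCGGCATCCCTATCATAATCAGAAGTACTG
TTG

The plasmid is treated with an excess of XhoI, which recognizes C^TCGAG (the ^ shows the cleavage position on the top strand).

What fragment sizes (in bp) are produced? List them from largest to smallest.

73, 50 bp

XhoI sites (CTCGAG) start at positions 11, 84.
XhoI cuts after the first base of each site, so after positions 11, 84.
Circular molecule, 2 cuts → 2 fragments:
  12–84 → 73 bp
  85–123 then 1–11 → 39 + 11 = 50 bp
Sorted largest to smallest: 73, 50 bp.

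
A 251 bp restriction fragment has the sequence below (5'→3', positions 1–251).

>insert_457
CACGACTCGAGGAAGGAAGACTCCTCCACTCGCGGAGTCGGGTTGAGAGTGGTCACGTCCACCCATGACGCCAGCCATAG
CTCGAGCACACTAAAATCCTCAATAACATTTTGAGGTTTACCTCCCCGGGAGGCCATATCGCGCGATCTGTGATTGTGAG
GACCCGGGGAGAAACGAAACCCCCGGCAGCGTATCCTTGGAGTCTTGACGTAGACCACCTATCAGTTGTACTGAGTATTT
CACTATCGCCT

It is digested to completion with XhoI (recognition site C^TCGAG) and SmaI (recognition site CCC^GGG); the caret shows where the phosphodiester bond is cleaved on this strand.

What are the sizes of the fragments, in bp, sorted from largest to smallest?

86, 75, 46, 38, 6 bp

XhoI sites (CTCGAG) start at positions 6, 81.
XhoI cuts after the first base of each site, so after positions 6, 81.
SmaI sites (CCCGGG) start at positions 125, 163.
SmaI cuts after base 3 of each site, so after positions 127, 165.
Combined cut positions: 6, 81, 127, 165.
Linear molecule, 4 cuts → 5 fragments:
  1–6 → 6 bp
  7–81 → 75 bp
  82–127 → 46 bp
  128–165 → 38 bp
  166–251 → 86 bp
Sorted largest to smallest: 86, 75, 46, 38, 6 bp.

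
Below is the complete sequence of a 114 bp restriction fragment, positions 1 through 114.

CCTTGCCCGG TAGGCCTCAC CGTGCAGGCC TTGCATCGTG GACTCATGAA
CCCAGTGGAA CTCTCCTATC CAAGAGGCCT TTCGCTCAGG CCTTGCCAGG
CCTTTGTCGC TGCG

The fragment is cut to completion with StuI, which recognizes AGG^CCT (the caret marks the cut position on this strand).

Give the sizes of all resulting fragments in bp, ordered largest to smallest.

49, 14, 14, 14, 13, 10 bp

StuI sites (AGGCCT) start at positions 12, 26, 75, 88, 98.
StuI cuts after base 3 of each site, so after positions 14, 28, 77, 90, 100.
Linear molecule, 5 cuts → 6 fragments:
  1–14 → 14 bp
  15–28 → 14 bp
  29–77 → 49 bp
  78–90 → 13 bp
  91–100 → 10 bp
  101–114 → 14 bp
Sorted largest to smallest: 49, 14, 14, 14, 13, 10 bp.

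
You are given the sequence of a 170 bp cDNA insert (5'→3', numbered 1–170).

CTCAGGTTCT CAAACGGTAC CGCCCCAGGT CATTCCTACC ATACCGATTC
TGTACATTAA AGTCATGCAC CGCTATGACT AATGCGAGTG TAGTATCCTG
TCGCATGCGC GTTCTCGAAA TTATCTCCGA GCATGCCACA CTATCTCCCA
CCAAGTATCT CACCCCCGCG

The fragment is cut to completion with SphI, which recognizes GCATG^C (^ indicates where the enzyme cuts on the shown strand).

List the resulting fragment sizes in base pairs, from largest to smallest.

107, 35, 28 bp

SphI sites (GCATGC) start at positions 103, 131.
SphI cuts after base 5 of each site (before the last base), so after positions 107, 135.
Linear molecule, 2 cuts → 3 fragments:
  1–107 → 107 bp
  108–135 → 28 bp
  136–170 → 35 bp
Sorted largest to smallest: 107, 35, 28 bp.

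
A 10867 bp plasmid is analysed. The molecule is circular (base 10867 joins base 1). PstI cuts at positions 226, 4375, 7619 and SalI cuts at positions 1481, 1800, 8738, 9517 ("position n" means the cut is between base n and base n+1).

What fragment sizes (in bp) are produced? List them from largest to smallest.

Combined cut positions (sorted): 226, 1481, 1800, 4375, 7619, 8738, 9517.
Circular molecule, 7 cuts → 7 fragments:
  1481 − 226 = 1255 bp
  1800 − 1481 = 319 bp
  4375 − 1800 = 2575 bp
  7619 − 4375 = 3244 bp
  8738 − 7619 = 1119 bp
  9517 − 8738 = 779 bp
  wrap: 10867 − 9517 + 226 = 1576 bp
Sorted largest to smallest: 3244, 2575, 1576, 1255, 1119, 779, 319 bp.

3244, 2575, 1576, 1255, 1119, 779, 319 bp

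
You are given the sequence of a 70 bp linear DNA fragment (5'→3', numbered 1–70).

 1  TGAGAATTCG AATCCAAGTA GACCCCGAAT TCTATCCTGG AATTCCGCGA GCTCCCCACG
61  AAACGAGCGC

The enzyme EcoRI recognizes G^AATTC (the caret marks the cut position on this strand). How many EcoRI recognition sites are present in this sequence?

GAATTC occurs starting at positions 4, 27, 40.
EcoRI cuts at 3 sites.

3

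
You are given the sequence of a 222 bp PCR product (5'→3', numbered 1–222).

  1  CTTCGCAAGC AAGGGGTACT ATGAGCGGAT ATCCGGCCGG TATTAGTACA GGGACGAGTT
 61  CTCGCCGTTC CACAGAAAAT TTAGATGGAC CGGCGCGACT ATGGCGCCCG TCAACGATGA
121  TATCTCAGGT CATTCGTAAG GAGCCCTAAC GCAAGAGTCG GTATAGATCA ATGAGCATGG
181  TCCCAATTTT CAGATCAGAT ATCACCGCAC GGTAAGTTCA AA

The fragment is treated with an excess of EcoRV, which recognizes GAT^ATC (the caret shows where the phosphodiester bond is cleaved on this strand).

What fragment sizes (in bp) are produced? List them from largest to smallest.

EcoRV sites (GATATC) start at positions 28, 119, 198.
EcoRV cuts after base 3 of each site, so after positions 30, 121, 200.
Linear molecule, 3 cuts → 4 fragments:
  1–30 → 30 bp
  31–121 → 91 bp
  122–200 → 79 bp
  201–222 → 22 bp
Sorted largest to smallest: 91, 79, 30, 22 bp.

91, 79, 30, 22 bp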